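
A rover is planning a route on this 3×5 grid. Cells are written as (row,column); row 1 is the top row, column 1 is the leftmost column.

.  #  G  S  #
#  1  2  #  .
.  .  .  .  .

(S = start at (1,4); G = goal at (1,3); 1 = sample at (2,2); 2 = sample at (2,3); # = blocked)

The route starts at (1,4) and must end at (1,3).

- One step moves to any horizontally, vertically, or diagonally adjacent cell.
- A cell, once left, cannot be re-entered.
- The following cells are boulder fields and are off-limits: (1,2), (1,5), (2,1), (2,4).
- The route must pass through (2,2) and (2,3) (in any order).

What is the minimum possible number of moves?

3

Any route passes through (2,2) and (2,3) in some order between (1,4) and (1,3). Summing Chebyshev distances along each leg and taking the cheapest ordering ((1,4) → (2,3) → (2,2) → (1,3)) gives a lower bound of 1 + 1 + 1 = 3 moves.
A route of 3 moves achieves this: (1,4) → (2,3) → (2,2) → (1,3).
Since 3 matches the lower bound, it is optimal.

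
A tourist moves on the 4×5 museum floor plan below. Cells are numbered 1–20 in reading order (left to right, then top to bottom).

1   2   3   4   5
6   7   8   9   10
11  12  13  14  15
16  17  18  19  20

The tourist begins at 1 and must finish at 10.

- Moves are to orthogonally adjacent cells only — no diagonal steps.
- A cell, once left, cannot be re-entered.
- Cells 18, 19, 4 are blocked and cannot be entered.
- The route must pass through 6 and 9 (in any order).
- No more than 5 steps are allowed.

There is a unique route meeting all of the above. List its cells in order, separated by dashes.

The budget equals the shortest possible length, so every move has to be on a shortest route through the required cells.
Route from 1: down 1 to 6, right 4 to 10 — 5 moves in all.
Check: all required cells visited; 5 ≤ 5 moves.

1 - 6 - 7 - 8 - 9 - 10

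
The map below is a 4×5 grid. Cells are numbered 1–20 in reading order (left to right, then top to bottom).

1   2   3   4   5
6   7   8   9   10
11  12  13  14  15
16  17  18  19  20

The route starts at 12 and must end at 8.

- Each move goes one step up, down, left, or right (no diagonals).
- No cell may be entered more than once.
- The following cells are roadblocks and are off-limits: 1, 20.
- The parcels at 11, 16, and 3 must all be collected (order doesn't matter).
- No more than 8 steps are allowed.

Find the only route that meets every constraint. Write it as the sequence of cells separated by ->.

Any route must reach 11, 16, and 3 and still end at 8 within 8 moves, so the order of the required stops is forced.
Route from 12: down to 17, left to 16, 2× up (reaching 6), right to 7, up to 2, right to 3, down to 8 — 8 moves in all.
Check: all required cells visited; 8 ≤ 8 moves.

12 -> 17 -> 16 -> 11 -> 6 -> 7 -> 2 -> 3 -> 8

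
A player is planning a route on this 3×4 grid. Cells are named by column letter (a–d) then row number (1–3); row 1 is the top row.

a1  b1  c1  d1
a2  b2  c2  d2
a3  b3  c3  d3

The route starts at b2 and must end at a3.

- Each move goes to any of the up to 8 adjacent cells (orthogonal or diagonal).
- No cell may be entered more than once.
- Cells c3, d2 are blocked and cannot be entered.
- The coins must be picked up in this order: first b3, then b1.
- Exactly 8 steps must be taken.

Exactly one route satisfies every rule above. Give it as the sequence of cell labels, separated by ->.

The waypoints must appear in the order b3, b1, with no cell reused.
Route from b2: down 1 to b3, up-right 2 to d1, left 3 to a1, down 2 to a3 — 8 moves in all.
Check: order respected (b3 at step 1, b1 at step 5); 8 moves as required.

b2 -> b3 -> c2 -> d1 -> c1 -> b1 -> a1 -> a2 -> a3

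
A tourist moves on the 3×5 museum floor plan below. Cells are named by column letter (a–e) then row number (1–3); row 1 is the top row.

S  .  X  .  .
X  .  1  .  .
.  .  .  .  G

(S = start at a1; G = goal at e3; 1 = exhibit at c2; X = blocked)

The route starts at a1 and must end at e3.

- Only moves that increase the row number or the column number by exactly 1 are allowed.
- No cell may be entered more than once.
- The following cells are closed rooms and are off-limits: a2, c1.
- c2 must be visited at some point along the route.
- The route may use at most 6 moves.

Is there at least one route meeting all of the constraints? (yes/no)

One route that works: a1 → b1 → b2 → c2 → c3 → d3 → e3.

yes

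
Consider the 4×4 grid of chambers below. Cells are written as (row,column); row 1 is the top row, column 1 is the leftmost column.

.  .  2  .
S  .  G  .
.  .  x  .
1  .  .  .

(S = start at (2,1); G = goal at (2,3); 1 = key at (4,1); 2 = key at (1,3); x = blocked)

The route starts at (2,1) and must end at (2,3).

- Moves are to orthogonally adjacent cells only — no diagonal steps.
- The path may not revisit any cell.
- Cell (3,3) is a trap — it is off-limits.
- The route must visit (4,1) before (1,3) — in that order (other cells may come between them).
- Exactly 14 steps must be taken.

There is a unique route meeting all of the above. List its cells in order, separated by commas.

The waypoints must appear in the order (4,1), (1,3), with no cell reused.
Route from (2,1): up to (1,1), right to (1,2), 2× down (reaching (3,2)), left to (3,1), down to (4,1), 3× right (reaching (4,4)), 3× up (reaching (1,4)), left to (1,3), down to (2,3) — 14 moves in all.
Check: order respected (1 at step 6, 2 at step 13); 14 moves as required.

(2,1), (1,1), (1,2), (2,2), (3,2), (3,1), (4,1), (4,2), (4,3), (4,4), (3,4), (2,4), (1,4), (1,3), (2,3)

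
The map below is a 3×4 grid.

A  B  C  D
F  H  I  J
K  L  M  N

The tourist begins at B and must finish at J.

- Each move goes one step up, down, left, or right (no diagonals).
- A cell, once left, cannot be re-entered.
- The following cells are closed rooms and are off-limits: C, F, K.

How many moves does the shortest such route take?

The Manhattan distance from B to J is |1−2| + |2−4| = 3, so at least 3 moves are needed.
A route of 3 moves achieves this: B → H → I → J.
Since 3 matches the lower bound, it is optimal.

3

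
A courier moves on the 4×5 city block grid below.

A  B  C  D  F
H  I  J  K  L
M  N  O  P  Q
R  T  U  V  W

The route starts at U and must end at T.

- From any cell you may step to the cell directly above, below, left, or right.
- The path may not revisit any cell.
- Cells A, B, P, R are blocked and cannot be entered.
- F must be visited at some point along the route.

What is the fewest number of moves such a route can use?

Any route passes through F somewhere between U and T. Summing Manhattan distances along the two legs (U → F → T) gives a lower bound of 5 + 6 = 11 moves.
A route of 11 moves achieves this: U → V → W → Q → L → F → D → K → J → O → N → T.
Since 11 matches the lower bound, it is optimal.

11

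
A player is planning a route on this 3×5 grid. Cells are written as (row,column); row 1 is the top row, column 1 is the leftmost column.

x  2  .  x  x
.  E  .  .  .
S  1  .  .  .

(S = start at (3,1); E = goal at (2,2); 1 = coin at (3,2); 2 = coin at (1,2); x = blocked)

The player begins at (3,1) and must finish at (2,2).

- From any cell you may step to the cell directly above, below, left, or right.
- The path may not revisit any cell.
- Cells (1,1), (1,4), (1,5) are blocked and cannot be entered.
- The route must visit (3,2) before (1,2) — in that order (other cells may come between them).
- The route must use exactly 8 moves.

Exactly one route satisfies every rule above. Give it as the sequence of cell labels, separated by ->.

(3,1) -> (3,2) -> (3,3) -> (3,4) -> (2,4) -> (2,3) -> (1,3) -> (1,2) -> (2,2)

The waypoints must appear in the order (3,2), (1,2), with no cell reused.
Route from (3,1): 3× right (reaching (3,4)), up to (2,4), left to (2,3), up to (1,3), left to (1,2), down to (2,2) — 8 moves in all.
Check: order respected (1 at step 1, 2 at step 7); 8 moves as required.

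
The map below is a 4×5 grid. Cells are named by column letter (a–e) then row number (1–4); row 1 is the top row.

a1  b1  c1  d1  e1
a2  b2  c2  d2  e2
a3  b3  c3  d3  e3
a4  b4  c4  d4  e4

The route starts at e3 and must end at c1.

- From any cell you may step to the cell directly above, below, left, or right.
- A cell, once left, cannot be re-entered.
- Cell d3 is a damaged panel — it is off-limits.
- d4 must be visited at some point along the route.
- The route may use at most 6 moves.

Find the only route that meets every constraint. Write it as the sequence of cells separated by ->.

The budget equals the shortest possible length, so every move has to be on a shortest route through the required cells.
Route from e3: down 1 to e4, left 2 to c4, up 3 to c1 — 6 moves in all.
Check: all required cells visited; 6 ≤ 6 moves.

e3 -> e4 -> d4 -> c4 -> c3 -> c2 -> c1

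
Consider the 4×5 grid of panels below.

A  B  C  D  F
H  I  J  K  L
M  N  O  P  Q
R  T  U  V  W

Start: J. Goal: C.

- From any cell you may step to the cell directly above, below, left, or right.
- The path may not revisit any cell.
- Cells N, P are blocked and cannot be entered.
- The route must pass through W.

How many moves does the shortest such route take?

9

Any route passes through W somewhere between J and C. Summing Manhattan distances along the two legs (J → W → C) gives a lower bound of 4 + 5 = 9 moves.
A route of 9 moves achieves this: J → O → U → V → W → Q → L → F → D → C.
Since 9 matches the lower bound, it is optimal.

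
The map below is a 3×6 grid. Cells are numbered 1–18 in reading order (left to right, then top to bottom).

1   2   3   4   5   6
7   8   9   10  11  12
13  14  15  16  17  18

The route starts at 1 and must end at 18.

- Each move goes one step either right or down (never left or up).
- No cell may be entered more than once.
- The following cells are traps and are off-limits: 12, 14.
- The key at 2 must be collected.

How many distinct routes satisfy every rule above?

9

A right/down-only route from 1 to 18 makes exactly 2 down-moves and 5 right-moves in some order.
With no other constraints that would be C(7,2) = 21 routes.
Split at 2 and multiply the segment counts (each segment already excludes blocked cells): 1→2: 1; 2→18: 9; product = 9.
That gives 9 routes.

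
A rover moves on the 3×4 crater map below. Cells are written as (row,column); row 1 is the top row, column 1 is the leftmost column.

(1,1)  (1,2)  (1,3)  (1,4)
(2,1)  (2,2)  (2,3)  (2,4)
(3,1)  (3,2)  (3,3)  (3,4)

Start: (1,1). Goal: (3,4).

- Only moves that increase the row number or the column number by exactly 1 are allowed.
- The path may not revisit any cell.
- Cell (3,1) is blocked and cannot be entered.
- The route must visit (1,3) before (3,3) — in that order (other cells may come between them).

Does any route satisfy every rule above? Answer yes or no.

yes

One route that works: (1,1) → (1,2) → (1,3) → (2,3) → (3,3) → (3,4).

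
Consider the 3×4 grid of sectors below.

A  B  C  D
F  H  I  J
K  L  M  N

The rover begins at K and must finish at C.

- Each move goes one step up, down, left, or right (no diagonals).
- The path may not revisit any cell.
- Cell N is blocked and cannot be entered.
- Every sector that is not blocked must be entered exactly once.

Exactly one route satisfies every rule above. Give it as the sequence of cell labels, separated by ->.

K -> F -> A -> B -> H -> L -> M -> I -> J -> D -> C

Need to visit all 11 open cells exactly once, starting at K and ending at C.
Cell M has only two open neighbours (I and L), so the path must pass straight through it: one of those is the cell it's entered from and the other is where it exits.
Route from K: 2× up (reaching A), right to B, 2× down (reaching L), right to M, up to I, right to J, up to D, left to C — 10 moves in all.
Check: all 11 open cells covered.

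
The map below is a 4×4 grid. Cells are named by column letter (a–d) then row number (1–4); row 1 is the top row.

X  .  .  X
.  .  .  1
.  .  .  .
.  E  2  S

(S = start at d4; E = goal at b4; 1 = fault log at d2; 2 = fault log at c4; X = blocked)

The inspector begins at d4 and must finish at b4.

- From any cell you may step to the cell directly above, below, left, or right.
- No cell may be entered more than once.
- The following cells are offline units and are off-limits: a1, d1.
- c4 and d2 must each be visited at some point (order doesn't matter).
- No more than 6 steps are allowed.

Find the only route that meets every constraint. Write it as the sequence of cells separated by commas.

The budget equals the shortest possible length, so every move has to be on a shortest route through the required cells.
Route from d4: 2× up (reaching d2), left to c2, 2× down (reaching c4), left to b4 — 6 moves in all.
Check: all required cells visited; 6 ≤ 6 moves.

d4, d3, d2, c2, c3, c4, b4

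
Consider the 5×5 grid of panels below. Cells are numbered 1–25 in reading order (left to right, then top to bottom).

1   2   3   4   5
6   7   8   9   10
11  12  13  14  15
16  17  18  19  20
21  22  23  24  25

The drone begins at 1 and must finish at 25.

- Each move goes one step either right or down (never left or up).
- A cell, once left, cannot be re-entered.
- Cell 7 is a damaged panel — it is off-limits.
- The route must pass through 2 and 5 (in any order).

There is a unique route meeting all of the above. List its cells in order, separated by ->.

Moves only go right or down, so the column and row indices never decrease.
Route from 1: 4× right (reaching 5), 4× down (reaching 25) — 8 moves in all.
Check: all required cells visited.

1 -> 2 -> 3 -> 4 -> 5 -> 10 -> 15 -> 20 -> 25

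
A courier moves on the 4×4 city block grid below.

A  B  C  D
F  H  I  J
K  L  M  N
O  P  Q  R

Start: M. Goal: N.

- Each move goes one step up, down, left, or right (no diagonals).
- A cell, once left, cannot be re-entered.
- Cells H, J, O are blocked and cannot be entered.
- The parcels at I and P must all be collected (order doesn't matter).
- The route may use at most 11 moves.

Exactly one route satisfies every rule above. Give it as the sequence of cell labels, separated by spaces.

The budget equals the shortest possible length, so every move has to be on a shortest route through the required cells.
Route from M: up 2 to C, left 2 to A, down 2 to K, right 1 to L, down 1 to P, right 2 to R, up 1 to N — 11 moves in all.
Check: all required cells visited; 11 ≤ 11 moves.

M I C B A F K L P Q R N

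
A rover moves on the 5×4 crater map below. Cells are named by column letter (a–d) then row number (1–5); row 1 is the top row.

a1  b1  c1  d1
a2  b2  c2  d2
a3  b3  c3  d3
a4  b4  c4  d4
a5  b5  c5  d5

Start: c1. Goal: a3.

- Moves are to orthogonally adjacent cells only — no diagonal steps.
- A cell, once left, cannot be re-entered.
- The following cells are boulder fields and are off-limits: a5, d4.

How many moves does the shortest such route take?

The Manhattan distance from c1 to a3 is |1−3| + |3−1| = 4, so at least 4 moves are needed.
A route of 4 moves achieves this: c1 → c2 → c3 → b3 → a3.
Since 4 matches the lower bound, it is optimal.

4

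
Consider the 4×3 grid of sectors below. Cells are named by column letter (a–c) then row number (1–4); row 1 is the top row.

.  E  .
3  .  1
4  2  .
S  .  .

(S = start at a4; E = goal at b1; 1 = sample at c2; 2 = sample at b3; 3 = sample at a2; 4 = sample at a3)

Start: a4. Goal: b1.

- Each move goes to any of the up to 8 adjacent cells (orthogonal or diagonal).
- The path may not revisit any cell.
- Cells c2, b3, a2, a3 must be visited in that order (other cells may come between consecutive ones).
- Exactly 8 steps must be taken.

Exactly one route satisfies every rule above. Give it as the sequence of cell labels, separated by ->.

The waypoints must appear in the order c2, b3, a2, a3, with no cell reused.
Route from a4: right 1 to b4, up-right 1 to c3, up 1 to c2, down-left 1 to b3, up-left 1 to a2, down 1 to a3, up-right 1 to b2, up 1 to b1 — 8 moves in all.
Check: order respected (1 at step 3, 2 at step 4, 3 at step 5, 4 at step 6); 8 moves as required.

a4 -> b4 -> c3 -> c2 -> b3 -> a2 -> a3 -> b2 -> b1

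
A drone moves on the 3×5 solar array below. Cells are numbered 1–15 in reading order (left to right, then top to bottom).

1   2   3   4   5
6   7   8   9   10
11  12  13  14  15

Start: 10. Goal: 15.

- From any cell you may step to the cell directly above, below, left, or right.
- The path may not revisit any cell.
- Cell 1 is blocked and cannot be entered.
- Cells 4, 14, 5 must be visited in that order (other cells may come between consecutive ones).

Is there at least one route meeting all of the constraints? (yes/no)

no

Ignoring the required order, 16 revisit-free routes from 10 to 15 pass through all of 4, 14, and 5; the waypoint orders that occur are 5 → 4 → 14 (16) — never 4 → 14 → 5.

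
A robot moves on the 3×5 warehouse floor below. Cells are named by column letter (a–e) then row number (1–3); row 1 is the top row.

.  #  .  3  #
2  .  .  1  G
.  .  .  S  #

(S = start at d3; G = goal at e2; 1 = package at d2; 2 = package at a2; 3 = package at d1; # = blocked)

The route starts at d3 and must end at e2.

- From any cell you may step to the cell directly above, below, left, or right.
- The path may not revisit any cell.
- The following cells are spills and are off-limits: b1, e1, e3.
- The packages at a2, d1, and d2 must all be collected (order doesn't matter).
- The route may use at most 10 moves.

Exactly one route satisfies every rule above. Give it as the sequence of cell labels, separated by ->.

The budget equals the shortest possible length, so every move has to be on a shortest route through the required cells.
Route from d3: left 3 to a3, up 1 to a2, right 2 to c2, up 1 to c1, right 1 to d1, down 1 to d2, right 1 to e2 — 10 moves in all.
Check: all required cells visited; 10 ≤ 10 moves.

d3 -> c3 -> b3 -> a3 -> a2 -> b2 -> c2 -> c1 -> d1 -> d2 -> e2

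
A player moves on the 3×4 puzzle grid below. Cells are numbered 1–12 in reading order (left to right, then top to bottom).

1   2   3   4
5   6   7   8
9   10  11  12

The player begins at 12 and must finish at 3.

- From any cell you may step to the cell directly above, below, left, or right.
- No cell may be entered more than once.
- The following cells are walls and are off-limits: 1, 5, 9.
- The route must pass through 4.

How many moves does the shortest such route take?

Any route passes through 4 somewhere between 12 and 3. Summing Manhattan distances along the two legs (12 → 4 → 3) gives a lower bound of 2 + 1 = 3 moves.
A route of 3 moves achieves this: 12 → 8 → 4 → 3.
Since 3 matches the lower bound, it is optimal.

3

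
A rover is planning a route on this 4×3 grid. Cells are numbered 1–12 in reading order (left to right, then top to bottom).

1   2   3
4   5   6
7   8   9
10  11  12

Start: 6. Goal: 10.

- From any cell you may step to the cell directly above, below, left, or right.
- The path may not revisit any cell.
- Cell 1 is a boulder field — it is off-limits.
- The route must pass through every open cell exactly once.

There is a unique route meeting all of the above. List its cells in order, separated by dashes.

Need to visit all 11 open cells exactly once, starting at 6 and ending at 10.
Route from 6: up to 3, left to 2, down to 5, left to 4, down to 7, 2× right (reaching 9), down to 12, 2× left (reaching 10) — 10 moves in all.
Check: all 11 open cells covered.

6 - 3 - 2 - 5 - 4 - 7 - 8 - 9 - 12 - 11 - 10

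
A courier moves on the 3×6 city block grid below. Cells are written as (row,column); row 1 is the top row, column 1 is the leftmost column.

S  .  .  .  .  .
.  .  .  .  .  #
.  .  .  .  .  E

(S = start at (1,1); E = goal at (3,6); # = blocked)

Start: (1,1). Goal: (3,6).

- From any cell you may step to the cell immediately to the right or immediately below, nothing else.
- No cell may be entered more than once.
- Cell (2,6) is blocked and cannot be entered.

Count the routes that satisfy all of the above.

15

A right/down-only route from (1,1) to (3,6) makes exactly 2 down-moves and 5 right-moves in some order.
With no other constraints that would be C(7,2) = 21 routes.
Subtract routes through each blocked cell (inclusion–exclusion for overlaps): − through (2,6): 6 → 15.
That gives 15 routes.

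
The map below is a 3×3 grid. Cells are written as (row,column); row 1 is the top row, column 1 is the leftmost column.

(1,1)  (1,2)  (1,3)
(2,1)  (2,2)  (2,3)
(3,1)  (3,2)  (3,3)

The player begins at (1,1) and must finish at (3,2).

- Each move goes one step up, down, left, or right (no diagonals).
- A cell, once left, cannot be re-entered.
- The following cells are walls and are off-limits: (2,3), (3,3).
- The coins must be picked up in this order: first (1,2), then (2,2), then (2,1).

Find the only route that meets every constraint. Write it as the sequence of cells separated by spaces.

The waypoints must appear in the order (1,2), (2,2), (2,1), with no cell reused.
Route from (1,1): right 1 to (1,2), down 1 to (2,2), left 1 to (2,1), down 1 to (3,1), right 1 to (3,2) — 5 moves in all.
Check: order respected ((1,2) at step 1, (2,2) at step 2, (2,1) at step 3).

(1,1) (1,2) (2,2) (2,1) (3,1) (3,2)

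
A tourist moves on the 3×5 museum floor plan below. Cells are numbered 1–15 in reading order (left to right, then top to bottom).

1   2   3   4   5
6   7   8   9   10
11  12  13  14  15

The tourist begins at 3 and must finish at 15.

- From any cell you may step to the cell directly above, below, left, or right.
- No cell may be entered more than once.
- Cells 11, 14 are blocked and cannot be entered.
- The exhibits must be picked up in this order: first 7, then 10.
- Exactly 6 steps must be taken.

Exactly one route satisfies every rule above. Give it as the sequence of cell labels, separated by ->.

3 -> 2 -> 7 -> 8 -> 9 -> 10 -> 15

The waypoints must appear in the order 7, 10, with no cell reused.
Route from 3: left to 2, down to 7, 3× right (reaching 10), down to 15 — 6 moves in all.
Check: order respected (7 at step 2, 10 at step 5); 6 moves as required.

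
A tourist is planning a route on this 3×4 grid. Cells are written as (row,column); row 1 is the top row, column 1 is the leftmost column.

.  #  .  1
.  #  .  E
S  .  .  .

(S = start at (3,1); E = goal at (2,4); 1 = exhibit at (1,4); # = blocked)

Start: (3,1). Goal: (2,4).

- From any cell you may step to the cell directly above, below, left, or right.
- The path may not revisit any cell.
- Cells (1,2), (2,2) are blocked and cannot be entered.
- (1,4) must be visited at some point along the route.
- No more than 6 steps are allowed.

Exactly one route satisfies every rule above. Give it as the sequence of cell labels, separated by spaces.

Any route must reach (1,4) and still end at (2,4) within 6 moves, so the order of the required stops is forced.
Route from (3,1): 2× right (reaching (3,3)), 2× up (reaching (1,3)), right to (1,4), down to (2,4) — 6 moves in all.
Check: all required cells visited; 6 ≤ 6 moves.

(3,1) (3,2) (3,3) (2,3) (1,3) (1,4) (2,4)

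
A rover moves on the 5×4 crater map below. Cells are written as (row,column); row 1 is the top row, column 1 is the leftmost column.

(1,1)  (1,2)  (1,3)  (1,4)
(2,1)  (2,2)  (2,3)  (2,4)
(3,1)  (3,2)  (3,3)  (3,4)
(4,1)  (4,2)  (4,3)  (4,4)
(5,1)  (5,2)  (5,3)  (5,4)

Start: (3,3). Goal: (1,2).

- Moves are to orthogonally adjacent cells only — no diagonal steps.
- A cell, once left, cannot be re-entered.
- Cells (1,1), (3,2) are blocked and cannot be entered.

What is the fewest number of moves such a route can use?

The Manhattan distance from (3,3) to (1,2) is |3−1| + |3−2| = 3, so at least 3 moves are needed.
A route of 3 moves achieves this: (3,3) → (2,3) → (1,3) → (1,2).
Since 3 matches the lower bound, it is optimal.

3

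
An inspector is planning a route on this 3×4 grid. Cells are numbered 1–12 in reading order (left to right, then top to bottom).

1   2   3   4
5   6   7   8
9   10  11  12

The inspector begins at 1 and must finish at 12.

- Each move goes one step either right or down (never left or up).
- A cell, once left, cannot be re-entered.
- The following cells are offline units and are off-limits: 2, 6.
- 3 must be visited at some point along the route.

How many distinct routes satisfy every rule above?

A right/down-only route from 1 to 12 makes exactly 2 down-moves and 3 right-moves in some order.
With no other constraints that would be C(5,2) = 10 routes.
Split at 3 and multiply the segment counts (each segment already excludes blocked cells): 1→3: 0; 3→12: 3; product = 0.
No route satisfies every constraint, so the count is 0.

0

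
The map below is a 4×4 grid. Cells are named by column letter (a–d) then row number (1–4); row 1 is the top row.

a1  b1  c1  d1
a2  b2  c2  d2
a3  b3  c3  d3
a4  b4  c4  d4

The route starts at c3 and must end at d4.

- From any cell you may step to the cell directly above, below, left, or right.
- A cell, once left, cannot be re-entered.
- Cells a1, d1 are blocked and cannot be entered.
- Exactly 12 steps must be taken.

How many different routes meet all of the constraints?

7

Need simple routes of exactly 12 moves from c3 to d4 (Manhattan distance 2, so 5 moves are spent on a detour and 5 undoing it).
Enumerating: c3 c4 b4 b3 a3 a2 b2 b1 c1 c2 d2 d3 d4 | c3 c4 b4 a4 a3 a2 b2 b1 c1 c2 d2 d3 d4 | c3 c4 b4 a4 a3 b3 b2 b1 c1 c2 d2 d3 d4 | c3 b3 b4 a4 a3 a2 b2 b1 c1 c2 d2 d3 d4 | c3 d3 d2 c2 c1 b1 b2 b3 a3 a4 b4 c4 d4 | c3 d3 d2 c2 c1 b1 b2 a2 a3 a4 b4 c4 d4 | c3 d3 d2 c2 c1 b1 b2 a2 a3 b3 b4 c4 d4.
That gives 7 routes.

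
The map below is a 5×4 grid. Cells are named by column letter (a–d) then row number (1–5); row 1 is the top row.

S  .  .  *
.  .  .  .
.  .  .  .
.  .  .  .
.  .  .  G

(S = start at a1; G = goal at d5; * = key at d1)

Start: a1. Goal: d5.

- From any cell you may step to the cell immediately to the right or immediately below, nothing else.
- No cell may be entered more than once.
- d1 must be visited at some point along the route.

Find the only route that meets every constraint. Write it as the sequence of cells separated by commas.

a1, b1, c1, d1, d2, d3, d4, d5

Moves only go right or down, so the column and row indices never decrease.
Route from a1: right 3 to d1, down 4 to d5 — 7 moves in all.
Check: all required cells visited.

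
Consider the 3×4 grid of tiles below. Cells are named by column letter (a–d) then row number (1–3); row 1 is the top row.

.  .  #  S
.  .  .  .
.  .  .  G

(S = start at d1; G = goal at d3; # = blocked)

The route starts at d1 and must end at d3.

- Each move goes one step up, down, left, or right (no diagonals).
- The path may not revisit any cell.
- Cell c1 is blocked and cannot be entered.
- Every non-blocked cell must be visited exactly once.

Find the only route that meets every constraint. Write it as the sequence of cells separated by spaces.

d1 d2 c2 b2 b1 a1 a2 a3 b3 c3 d3

Need to visit all 11 open cells exactly once, starting at d1 and ending at d3.
Cell a1 has only two open neighbours (a2 and b1), so the path must pass straight through it: one of those is the cell it's entered from and the other is where it exits.
Route from d1: down to d2, 2× left (reaching b2), up to b1, left to a1, 2× down (reaching a3), 3× right (reaching d3) — 10 moves in all.
Check: all 11 open cells covered.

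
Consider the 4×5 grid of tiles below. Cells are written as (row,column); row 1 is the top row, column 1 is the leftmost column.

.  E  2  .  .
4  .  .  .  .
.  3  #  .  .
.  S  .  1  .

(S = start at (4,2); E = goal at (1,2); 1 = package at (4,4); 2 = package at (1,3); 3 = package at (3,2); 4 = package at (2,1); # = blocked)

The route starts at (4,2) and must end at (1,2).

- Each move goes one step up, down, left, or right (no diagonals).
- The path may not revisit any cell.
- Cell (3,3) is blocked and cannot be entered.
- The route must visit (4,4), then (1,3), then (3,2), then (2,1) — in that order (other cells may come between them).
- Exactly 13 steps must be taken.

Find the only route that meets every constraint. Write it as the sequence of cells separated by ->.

(4,2) -> (4,3) -> (4,4) -> (3,4) -> (2,4) -> (1,4) -> (1,3) -> (2,3) -> (2,2) -> (3,2) -> (3,1) -> (2,1) -> (1,1) -> (1,2)

The waypoints must appear in the order (4,4), (1,3), (3,2), (2,1), with no cell reused.
Route from (4,2): right 2 to (4,4), up 3 to (1,4), left 1 to (1,3), down 1 to (2,3), left 1 to (2,2), down 1 to (3,2), left 1 to (3,1), up 2 to (1,1), right 1 to (1,2) — 13 moves in all.
Check: order respected (1 at step 2, 2 at step 6, 3 at step 9, 4 at step 11); 13 moves as required.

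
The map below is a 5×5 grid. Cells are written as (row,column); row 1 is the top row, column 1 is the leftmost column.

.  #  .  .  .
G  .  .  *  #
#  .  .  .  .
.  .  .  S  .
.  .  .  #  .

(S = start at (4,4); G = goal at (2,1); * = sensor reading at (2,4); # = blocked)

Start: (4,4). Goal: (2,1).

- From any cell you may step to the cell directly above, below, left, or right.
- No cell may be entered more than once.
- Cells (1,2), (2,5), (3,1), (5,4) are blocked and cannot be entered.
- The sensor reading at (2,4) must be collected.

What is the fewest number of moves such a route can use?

5

Any route passes through (2,4) somewhere between (4,4) and (2,1). Summing Manhattan distances along the two legs ((4,4) → (2,4) → (2,1)) gives a lower bound of 2 + 3 = 5 moves.
A route of 5 moves achieves this: (4,4) → (3,4) → (2,4) → (2,3) → (2,2) → (2,1).
Since 5 matches the lower bound, it is optimal.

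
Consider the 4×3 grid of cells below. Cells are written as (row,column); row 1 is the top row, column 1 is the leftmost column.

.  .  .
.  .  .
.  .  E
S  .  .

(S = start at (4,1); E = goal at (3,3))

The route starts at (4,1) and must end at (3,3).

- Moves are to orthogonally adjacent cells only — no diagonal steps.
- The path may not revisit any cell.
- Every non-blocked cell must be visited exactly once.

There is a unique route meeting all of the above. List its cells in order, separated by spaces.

(4,1) (3,1) (2,1) (1,1) (1,2) (1,3) (2,3) (2,2) (3,2) (4,2) (4,3) (3,3)

Need to visit all 12 open cells exactly once, starting at (4,1) and ending at (3,3).
Cell (4,3) has only two open neighbours ((3,3) and (4,2)), so the path must pass straight through it: one of those is the cell it's entered from and the other is where it exits.
Route from (4,1): up 3 to (1,1), right 2 to (1,3), down 1 to (2,3), left 1 to (2,2), down 2 to (4,2), right 1 to (4,3), up 1 to (3,3) — 11 moves in all.
Check: all 12 open cells covered.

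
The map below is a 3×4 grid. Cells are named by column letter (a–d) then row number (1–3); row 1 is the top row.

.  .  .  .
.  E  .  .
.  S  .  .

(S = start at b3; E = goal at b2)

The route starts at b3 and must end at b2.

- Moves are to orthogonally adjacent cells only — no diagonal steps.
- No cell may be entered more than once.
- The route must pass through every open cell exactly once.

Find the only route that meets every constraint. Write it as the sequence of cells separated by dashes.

Need to visit all 12 open cells exactly once, starting at b3 and ending at b2.
Route from b3: left to a3, 2× up (reaching a1), 3× right (reaching d1), 2× down (reaching d3), left to c3, up to c2, left to b2 — 11 moves in all.
Check: all 12 open cells covered.

b3 - a3 - a2 - a1 - b1 - c1 - d1 - d2 - d3 - c3 - c2 - b2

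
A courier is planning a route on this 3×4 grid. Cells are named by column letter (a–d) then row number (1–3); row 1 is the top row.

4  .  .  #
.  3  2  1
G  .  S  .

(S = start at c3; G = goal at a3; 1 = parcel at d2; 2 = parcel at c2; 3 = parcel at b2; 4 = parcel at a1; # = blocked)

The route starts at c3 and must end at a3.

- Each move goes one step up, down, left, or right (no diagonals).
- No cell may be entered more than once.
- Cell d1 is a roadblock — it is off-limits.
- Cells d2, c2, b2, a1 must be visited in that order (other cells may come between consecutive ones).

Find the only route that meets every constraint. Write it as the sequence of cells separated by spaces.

c3 d3 d2 c2 b2 b1 a1 a2 a3

The waypoints must appear in the order d2, c2, b2, a1, with no cell reused.
Route from c3: right 1 to d3, up 1 to d2, left 2 to b2, up 1 to b1, left 1 to a1, down 2 to a3 — 8 moves in all.
Check: order respected (1 at step 2, 2 at step 3, 3 at step 4, 4 at step 6).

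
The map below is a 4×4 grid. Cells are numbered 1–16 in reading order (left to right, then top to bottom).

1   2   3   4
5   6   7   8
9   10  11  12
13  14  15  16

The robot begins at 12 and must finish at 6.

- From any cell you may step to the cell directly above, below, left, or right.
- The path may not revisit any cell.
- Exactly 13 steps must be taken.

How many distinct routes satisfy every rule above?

22

Need simple routes of exactly 13 moves from 12 to 6 (Manhattan distance 3, so 5 moves are spent on a detour and 5 undoing it).
Branch systematically from the start, pruning whenever the remaining move budget drops below the Manhattan distance to 6 or differs from it in parity. Grouping the completions by first move — via 8: 8; via 16: 10; via 11: 4 — and summing: 8 + 10 + 4 = 22.
That gives 22 routes.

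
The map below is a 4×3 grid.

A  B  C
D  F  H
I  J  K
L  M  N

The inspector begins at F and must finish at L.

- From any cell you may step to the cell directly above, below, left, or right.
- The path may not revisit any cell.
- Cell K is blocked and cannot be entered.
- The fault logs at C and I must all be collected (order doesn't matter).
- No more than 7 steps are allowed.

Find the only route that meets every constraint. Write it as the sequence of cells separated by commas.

F, H, C, B, A, D, I, L

The 7-move cap with required stops at C, I leaves no slack for detours.
Route from F: right to H, up to C, 2× left (reaching A), 3× down (reaching L) — 7 moves in all.
Check: all required cells visited; 7 ≤ 7 moves.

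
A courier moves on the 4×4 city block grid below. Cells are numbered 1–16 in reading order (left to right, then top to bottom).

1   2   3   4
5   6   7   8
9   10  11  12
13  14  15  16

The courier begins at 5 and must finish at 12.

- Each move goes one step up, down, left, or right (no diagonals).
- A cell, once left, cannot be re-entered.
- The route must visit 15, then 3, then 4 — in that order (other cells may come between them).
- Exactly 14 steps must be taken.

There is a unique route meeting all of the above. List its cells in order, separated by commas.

The waypoints must appear in the order 15, 3, 4, with no cell reused.
Route from 5: up 1 to 1, right 1 to 2, down 2 to 10, left 1 to 9, down 1 to 13, right 2 to 15, up 3 to 3, right 1 to 4, down 2 to 12 — 14 moves in all.
Check: order respected (15 at step 8, 3 at step 11, 4 at step 12); 14 moves as required.

5, 1, 2, 6, 10, 9, 13, 14, 15, 11, 7, 3, 4, 8, 12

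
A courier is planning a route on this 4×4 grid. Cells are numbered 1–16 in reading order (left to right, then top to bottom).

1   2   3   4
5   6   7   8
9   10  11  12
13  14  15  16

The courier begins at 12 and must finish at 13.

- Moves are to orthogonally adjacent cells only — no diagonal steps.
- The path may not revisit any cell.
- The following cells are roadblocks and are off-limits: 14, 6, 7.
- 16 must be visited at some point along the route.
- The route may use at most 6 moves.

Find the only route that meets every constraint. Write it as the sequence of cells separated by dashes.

Any route must reach 16 and still end at 13 within 6 moves, so the order of the required stops is forced.
Route from 12: down 1 to 16, left 1 to 15, up 1 to 11, left 2 to 9, down 1 to 13 — 6 moves in all.
Check: all required cells visited; 6 ≤ 6 moves.

12 - 16 - 15 - 11 - 10 - 9 - 13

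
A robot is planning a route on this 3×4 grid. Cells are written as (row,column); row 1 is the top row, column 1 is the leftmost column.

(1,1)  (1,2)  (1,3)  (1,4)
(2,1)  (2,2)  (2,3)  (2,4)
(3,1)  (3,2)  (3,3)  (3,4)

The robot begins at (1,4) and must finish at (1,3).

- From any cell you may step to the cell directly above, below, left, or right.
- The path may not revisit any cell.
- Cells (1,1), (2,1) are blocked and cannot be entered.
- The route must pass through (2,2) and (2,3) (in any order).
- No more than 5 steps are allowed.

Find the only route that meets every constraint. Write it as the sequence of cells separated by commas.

(1,4), (2,4), (2,3), (2,2), (1,2), (1,3)

The budget equals the shortest possible length, so every move has to be on a shortest route through the required cells.
Route from (1,4): down 1 to (2,4), left 2 to (2,2), up 1 to (1,2), right 1 to (1,3) — 5 moves in all.
Check: all required cells visited; 5 ≤ 5 moves.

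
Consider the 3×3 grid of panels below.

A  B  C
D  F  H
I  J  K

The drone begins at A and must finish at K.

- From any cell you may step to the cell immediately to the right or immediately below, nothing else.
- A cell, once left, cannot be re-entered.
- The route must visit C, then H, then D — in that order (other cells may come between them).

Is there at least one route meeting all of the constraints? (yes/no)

D lies to the left of H, so going from H to D would need a leftward move — but moves only go right/down, so H cannot be visited before D.

no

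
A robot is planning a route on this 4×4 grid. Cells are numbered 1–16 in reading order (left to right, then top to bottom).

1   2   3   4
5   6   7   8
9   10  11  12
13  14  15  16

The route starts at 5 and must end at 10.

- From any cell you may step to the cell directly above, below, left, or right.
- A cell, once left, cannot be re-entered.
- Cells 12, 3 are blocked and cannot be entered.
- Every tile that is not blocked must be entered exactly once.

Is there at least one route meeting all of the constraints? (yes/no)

Cell 4 has only one open neighbour but is neither the start nor the goal, so a Hamiltonian route would have to both enter and leave it through the same neighbour — impossible without revisiting.

no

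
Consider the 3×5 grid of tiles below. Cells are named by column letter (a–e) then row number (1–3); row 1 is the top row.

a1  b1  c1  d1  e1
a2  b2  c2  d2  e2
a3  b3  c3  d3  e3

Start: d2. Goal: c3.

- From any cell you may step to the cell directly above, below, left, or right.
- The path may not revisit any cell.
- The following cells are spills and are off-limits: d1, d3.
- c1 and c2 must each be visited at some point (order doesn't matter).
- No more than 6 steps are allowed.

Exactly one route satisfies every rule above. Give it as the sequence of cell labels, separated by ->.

d2 -> c2 -> c1 -> b1 -> b2 -> b3 -> c3

The 6-move cap with required stops at c1, c2 leaves no slack for detours.
Route from d2: left 1 to c2, up 1 to c1, left 1 to b1, down 2 to b3, right 1 to c3 — 6 moves in all.
Check: all required cells visited; 6 ≤ 6 moves.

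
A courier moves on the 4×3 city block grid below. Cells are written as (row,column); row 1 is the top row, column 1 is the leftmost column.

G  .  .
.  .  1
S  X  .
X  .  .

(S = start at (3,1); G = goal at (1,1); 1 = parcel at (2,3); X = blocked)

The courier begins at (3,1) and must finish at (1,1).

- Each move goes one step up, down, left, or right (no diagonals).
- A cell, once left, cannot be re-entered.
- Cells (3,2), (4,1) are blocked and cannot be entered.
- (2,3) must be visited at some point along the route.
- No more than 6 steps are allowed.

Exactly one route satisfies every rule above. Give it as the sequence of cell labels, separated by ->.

(3,1) -> (2,1) -> (2,2) -> (2,3) -> (1,3) -> (1,2) -> (1,1)

The budget equals the shortest possible length, so every move has to be on a shortest route through the required cells.
Route from (3,1): up to (2,1), 2× right (reaching (2,3)), up to (1,3), 2× left (reaching (1,1)) — 6 moves in all.
Check: all required cells visited; 6 ≤ 6 moves.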